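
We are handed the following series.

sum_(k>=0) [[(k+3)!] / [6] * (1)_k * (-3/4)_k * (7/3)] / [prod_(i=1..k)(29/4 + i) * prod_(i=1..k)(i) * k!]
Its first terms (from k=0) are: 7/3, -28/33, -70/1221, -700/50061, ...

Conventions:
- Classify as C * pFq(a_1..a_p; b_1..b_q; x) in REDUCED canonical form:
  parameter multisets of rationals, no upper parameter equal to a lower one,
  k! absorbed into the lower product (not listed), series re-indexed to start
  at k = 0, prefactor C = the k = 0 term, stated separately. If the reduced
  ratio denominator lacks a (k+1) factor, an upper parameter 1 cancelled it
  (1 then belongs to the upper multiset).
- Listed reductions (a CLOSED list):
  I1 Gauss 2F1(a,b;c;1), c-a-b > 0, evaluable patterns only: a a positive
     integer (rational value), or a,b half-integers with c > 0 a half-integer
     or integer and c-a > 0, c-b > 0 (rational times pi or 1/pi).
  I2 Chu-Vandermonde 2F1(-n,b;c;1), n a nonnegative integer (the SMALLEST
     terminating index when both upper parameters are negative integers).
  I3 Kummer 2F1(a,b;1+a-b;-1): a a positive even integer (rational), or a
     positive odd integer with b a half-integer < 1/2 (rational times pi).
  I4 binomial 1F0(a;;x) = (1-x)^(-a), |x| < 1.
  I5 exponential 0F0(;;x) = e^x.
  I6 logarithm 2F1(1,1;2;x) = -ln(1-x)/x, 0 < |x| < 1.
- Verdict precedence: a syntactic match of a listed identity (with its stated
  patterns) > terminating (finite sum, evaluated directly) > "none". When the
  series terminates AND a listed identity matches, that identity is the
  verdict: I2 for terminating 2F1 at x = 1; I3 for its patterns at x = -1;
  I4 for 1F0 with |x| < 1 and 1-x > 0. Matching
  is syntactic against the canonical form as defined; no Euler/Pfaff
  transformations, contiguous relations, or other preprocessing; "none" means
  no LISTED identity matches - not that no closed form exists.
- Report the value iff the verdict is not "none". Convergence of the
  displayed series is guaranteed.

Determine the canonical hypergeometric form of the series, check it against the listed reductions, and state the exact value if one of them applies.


x = 1 here; the reduced form reads 2F1, upper {-3/4, 4}, lower {33/4}, C = 7/3. Verdict: the Gauss summation I1 applies (x = 1: the Gamma ratio telescopes since c-a-b = 5 > 0 and a = 4 in Z>0). Hence: 17255/12288.

First insight: from the first term 7/3: the lower running product (C = 7/3, x = 1) is a rising factorial.
Adjacent-term ratio: r(k) = 1 * (k-3/4) (k+4) / [(k+33/4) (k+1)] - poly over poly, x = 1 from leading terms; C = 7/3 at k = 0.


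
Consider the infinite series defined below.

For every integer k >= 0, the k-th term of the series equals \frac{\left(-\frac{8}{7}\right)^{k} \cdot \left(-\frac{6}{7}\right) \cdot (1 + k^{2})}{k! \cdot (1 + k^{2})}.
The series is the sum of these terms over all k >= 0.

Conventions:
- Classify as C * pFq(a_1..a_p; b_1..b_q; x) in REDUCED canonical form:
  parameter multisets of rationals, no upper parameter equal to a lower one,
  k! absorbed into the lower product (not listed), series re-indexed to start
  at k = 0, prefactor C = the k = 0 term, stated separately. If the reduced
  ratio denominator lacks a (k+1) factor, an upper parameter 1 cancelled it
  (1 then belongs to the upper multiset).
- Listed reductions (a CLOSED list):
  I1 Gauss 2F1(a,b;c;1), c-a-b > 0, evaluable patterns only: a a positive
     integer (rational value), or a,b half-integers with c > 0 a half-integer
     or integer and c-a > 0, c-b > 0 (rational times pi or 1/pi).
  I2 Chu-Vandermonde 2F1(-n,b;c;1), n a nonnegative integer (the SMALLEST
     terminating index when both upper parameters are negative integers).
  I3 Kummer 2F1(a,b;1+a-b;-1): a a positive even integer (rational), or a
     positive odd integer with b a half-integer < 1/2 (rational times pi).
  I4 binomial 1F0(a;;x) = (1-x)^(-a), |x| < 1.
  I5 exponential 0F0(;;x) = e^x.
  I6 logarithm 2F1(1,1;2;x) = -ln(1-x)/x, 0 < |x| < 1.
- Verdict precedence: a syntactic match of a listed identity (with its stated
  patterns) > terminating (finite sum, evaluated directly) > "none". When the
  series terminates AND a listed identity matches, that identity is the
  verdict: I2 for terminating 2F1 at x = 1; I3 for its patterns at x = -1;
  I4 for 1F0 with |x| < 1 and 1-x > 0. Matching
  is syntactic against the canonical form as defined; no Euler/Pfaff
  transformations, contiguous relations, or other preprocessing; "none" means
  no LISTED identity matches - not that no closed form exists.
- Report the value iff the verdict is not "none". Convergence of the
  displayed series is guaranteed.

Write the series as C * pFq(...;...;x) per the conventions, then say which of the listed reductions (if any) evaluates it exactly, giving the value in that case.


Prefactor -\frac{6}{7}, argument -\frac{8}{7}: 0F0 with upper {-} over lower {-}. Verdict: the exponential series (I5) applies (the 0F0 exponential series at x = -\frac{8}{7}). Hence: \left(-\frac{6}{7}\right) \cdot e^{-\frac{8}{7}}.

First insight: with t_0 = -\frac{6}{7}, k^2 + 1 divides numerator and denominator alike; prefactor -6/7 after cancelling.
Ratio: r(k) = -\frac{8}{7} * 1 / [(k+1)] - rational; roots negated = parameters, x = -\frac{8}{7}, C = -\frac{6}{7}.


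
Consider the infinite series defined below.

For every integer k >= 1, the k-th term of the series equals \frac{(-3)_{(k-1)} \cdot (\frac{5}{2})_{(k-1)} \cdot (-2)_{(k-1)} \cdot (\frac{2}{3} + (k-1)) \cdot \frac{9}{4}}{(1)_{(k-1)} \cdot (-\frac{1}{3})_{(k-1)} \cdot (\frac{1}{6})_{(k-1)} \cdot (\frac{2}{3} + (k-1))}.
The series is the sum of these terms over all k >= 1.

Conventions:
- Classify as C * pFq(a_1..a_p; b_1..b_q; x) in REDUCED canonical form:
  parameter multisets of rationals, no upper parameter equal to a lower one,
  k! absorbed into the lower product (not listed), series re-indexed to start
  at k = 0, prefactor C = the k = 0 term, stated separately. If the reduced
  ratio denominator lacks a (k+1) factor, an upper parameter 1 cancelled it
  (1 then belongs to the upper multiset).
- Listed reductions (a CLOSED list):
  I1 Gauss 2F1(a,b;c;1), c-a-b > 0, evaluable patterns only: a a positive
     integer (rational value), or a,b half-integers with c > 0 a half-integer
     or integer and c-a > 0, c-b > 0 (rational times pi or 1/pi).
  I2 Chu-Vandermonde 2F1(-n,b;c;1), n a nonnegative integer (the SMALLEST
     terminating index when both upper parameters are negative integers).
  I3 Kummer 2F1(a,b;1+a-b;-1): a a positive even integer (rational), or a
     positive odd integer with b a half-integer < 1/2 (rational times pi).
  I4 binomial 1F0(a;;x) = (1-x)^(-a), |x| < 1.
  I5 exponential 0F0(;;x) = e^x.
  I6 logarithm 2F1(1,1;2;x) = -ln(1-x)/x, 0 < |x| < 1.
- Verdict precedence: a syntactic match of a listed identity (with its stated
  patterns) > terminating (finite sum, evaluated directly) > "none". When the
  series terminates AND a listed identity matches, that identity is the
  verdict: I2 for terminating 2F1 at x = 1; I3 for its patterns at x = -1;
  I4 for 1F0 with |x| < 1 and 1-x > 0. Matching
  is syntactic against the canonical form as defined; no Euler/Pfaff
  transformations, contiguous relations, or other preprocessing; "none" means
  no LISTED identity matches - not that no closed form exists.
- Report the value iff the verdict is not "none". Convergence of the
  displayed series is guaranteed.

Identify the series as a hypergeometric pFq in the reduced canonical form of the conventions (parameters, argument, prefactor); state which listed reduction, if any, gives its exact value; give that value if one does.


Reduced: x = 1, 3F2, upper = {-3, -2, \frac{5}{2}}, lower = {-\frac{1}{3}, \frac{1}{6}}, C = \frac{9}{4}. Verdict: terminating - no listed pattern fits, but -2 in the upper list cuts the series at k = 2; direct evaluation. Hence: -3339.

First insight: with t_0 = \frac{9}{4}, (1)_k (prefactor 9/4) is k! itself.
Ratio: r(k) = 1 * (k-3) (k-2) (k+\frac{5}{2}) / [(k-\frac{1}{3}) (k+\frac{1}{6}) (k+1)] - poly over poly, x = 1 from leading terms; C = \frac{9}{4} at k = 0.


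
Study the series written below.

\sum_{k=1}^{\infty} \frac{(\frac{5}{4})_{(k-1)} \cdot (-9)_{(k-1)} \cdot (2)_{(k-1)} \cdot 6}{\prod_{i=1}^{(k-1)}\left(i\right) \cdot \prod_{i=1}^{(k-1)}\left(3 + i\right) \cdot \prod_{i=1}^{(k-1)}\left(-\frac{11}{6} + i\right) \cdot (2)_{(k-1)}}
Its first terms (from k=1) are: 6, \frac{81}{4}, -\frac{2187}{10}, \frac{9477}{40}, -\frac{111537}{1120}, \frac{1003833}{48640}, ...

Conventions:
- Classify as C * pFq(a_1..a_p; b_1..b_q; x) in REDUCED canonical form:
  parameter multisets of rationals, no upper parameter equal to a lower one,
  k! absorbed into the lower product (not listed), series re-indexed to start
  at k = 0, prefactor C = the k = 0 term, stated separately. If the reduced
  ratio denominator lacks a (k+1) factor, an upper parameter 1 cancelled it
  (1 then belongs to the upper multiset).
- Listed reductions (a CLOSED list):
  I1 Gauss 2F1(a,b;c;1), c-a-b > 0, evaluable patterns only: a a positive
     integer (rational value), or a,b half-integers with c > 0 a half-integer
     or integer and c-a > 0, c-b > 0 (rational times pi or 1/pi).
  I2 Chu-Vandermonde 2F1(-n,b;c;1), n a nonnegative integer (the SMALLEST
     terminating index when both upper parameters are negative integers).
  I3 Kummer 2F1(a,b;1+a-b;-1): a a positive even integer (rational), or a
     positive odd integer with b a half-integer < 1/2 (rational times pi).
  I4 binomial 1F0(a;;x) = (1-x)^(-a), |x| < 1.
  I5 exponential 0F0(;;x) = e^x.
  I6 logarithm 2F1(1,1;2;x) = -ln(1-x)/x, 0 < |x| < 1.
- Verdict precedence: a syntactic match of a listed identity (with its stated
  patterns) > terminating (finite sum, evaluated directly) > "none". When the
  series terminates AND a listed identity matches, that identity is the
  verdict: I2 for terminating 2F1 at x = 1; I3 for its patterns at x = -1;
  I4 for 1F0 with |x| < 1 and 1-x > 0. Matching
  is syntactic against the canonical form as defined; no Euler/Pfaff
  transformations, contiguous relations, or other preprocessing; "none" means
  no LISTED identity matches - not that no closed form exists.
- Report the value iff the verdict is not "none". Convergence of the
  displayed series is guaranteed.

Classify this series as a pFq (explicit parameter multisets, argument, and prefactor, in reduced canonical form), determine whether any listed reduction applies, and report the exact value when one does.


Structural cue: t_0 being 6, the lower running product (prefactor 6) is a rising factorial.
Adjacent-term ratio: r(k) = 1 * (k-9) (k+\frac{5}{4}) / [(k-\frac{5}{6}) (k+4) (k+1)] - rational; roots negated = parameters, x = 1, C = 6.

Prefactor 6, argument 1: 2F2 with upper {-9, \frac{5}{4}} over lower {-\frac{5}{6}, 4}. Verdict: terminating (-9 upstairs). 10 nonzero terms in all; added directly. Sum: -\frac{157483579869507}{4298960404480}.


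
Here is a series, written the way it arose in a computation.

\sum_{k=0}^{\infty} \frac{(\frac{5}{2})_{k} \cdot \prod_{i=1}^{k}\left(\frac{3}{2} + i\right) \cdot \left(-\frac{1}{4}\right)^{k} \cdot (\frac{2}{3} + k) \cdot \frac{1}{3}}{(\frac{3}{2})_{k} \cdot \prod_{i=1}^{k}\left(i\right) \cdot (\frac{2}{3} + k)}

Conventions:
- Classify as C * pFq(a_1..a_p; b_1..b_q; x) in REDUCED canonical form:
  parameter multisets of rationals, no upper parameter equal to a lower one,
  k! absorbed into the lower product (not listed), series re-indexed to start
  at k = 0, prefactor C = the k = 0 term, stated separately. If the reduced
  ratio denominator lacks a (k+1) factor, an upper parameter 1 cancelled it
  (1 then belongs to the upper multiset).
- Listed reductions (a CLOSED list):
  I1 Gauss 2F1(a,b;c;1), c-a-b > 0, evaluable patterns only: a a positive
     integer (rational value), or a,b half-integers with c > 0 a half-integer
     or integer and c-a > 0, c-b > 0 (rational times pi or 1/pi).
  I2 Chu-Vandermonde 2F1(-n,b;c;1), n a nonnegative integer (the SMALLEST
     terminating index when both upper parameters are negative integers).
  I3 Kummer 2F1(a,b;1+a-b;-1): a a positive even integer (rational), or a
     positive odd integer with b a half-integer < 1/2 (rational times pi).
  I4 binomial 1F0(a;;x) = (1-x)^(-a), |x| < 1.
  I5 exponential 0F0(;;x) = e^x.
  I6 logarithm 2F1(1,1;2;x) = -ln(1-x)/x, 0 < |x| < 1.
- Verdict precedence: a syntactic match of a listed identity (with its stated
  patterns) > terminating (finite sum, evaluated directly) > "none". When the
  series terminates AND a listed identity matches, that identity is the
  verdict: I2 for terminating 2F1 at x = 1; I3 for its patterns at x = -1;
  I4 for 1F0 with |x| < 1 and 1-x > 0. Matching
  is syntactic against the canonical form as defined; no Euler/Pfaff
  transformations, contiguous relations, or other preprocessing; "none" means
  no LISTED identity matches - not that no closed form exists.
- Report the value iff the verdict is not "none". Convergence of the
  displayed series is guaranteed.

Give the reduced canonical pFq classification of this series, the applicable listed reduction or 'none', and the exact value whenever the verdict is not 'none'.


The series (x = -\frac{1}{4}) is 2F1: upper {\frac{5}{2}, \frac{5}{2}}, lower {\frac{3}{2}}, prefactor \frac{1}{3}. Verdict: none (x = -\frac{1}{4}): each listed identity misses the multisets {\frac{5}{2}, \frac{5}{2}} ; {\frac{3}{2}}.

Key step: x = -\frac{1}{4} and the product of the first k integers (C = 1/3) is k!.
Adjacent-term ratio: r(k) = -\frac{1}{4} * (k+\frac{5}{2}) (k+\frac{5}{2}) / [(k+\frac{3}{2}) (k+1)] - rational in k, leading ratio -\frac{1}{4}; with t_0 = \frac{1}{3}, classification follows.


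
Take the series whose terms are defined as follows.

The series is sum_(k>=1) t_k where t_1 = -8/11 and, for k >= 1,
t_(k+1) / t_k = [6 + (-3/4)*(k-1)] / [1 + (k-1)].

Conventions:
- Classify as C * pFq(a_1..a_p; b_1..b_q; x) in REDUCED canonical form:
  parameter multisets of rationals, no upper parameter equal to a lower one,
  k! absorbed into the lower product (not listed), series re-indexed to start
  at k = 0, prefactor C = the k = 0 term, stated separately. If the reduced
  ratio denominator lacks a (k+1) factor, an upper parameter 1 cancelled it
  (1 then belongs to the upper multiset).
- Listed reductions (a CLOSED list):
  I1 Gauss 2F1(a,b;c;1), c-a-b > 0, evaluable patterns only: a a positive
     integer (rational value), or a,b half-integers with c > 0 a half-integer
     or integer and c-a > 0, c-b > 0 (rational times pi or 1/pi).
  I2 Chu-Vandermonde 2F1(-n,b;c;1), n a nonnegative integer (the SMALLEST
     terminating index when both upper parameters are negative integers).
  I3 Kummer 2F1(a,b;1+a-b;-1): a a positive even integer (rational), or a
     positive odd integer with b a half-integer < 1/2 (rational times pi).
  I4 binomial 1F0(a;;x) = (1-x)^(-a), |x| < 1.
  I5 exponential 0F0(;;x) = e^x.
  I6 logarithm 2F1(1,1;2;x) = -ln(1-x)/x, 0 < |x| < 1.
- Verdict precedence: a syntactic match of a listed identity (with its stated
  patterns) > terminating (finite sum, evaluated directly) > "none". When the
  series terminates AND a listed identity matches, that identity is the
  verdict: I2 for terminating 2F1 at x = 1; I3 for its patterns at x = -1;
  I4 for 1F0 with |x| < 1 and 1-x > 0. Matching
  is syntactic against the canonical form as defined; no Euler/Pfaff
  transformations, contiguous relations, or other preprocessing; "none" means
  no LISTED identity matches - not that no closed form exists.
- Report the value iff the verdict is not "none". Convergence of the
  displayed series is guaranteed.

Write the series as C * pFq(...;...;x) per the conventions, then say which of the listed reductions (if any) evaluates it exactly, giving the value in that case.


At argument -3/4: a 1F0 with upper {-8}, lower {-}, scaled by C = -8/11. Verdict at x = -3/4: the I4 binomial reduction matches (the 1F0 binomial series: exponent 8, x = -3/4). Its exact value is -5764801/90112.

The tell: with t_0 = -8/11, factor the ratio over Q (C = -8/11): negated roots = parameters.
Step ratio: r(k) = (-3/4) * (k-8) / [(k+1)] - rational; roots negated = parameters, x = (-3/4), C = -8/11.


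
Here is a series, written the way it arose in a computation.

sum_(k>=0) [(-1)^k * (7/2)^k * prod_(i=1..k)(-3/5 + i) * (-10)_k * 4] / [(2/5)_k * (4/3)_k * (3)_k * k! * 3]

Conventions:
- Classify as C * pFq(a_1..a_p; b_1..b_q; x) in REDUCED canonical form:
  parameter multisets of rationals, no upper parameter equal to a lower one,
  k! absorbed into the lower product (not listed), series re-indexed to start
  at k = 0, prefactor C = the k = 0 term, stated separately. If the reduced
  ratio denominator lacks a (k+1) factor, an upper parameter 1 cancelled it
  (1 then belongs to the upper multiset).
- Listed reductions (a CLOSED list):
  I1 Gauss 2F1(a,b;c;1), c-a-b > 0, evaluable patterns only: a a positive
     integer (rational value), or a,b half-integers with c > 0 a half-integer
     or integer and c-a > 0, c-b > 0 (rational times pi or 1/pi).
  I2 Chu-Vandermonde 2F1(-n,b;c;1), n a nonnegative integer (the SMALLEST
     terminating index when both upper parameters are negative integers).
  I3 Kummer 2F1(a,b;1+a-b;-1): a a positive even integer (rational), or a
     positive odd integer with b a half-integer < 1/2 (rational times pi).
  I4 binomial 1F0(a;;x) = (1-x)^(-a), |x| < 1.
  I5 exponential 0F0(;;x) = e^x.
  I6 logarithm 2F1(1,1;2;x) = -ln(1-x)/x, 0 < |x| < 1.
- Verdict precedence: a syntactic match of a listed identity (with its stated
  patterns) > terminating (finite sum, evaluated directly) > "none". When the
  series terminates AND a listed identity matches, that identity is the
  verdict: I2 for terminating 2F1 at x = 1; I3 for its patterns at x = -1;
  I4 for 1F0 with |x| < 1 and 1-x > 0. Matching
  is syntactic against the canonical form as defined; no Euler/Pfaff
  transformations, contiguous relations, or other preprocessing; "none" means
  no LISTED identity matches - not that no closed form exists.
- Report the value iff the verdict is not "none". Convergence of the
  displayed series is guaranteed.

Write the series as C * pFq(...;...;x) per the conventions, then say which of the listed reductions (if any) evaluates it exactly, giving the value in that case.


At argument -7/2: a 1F2 with upper {-10}, lower {4/3, 3}, scaled by C = 4/3. Verdict: terminating. (-10)_k vanishes past k = 10, leaving a 11-term sum, computed directly. Exact value: 18116292351327393943/388601007308800000.

First insight: from the first term 4/3: the constant factors (C = 4/3) combine into one prefactor.
Term ratio: r(k) = (-7/2) * (k-10) / [(k+4/3) (k+3) (k+1)] - rational; roots negated = parameters, x = (-7/2), C = 4/3.


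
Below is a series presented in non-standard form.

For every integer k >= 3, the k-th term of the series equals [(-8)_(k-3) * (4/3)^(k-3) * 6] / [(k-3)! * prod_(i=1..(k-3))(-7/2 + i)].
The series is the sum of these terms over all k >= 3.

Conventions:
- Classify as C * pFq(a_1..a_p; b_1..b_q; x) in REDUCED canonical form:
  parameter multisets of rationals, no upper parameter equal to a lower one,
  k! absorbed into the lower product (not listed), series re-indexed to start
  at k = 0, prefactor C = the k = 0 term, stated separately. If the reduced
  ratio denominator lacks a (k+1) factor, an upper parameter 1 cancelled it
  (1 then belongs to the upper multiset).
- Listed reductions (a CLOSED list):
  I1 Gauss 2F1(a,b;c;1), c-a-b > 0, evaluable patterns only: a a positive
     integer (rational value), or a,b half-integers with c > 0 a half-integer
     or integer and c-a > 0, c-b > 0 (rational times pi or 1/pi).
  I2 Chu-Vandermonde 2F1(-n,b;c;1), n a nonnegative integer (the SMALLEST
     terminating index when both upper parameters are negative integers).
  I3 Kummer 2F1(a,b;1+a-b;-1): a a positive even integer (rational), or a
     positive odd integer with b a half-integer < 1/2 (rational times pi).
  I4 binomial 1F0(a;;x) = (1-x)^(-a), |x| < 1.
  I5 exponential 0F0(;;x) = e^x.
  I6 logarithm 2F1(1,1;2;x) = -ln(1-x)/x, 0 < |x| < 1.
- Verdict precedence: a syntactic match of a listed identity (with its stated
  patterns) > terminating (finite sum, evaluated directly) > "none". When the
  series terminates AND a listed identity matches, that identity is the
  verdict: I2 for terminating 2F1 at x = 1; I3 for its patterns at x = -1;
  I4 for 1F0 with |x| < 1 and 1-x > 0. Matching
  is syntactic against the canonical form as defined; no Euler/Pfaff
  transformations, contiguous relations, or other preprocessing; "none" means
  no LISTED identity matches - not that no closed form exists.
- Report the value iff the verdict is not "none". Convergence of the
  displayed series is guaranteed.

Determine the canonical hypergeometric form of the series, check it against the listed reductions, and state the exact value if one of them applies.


Reduced: x = 4/3, 1F1, upper = {-8}, lower = {-5/2}, C = 6. Verdict: terminating - upper parameter -8 makes this a finite sum (last index 8), evaluated exactly. Value: -3514811906/31000725.

Key observation: from the first term 6: the lower running product (prefactor 6) is a rising factorial.
Ratio: r(k) = (4/3) * (k-8) / [(k-5/2) (k+1)] - rational in k, leading ratio (4/3); with t_0 = 6, classification follows.


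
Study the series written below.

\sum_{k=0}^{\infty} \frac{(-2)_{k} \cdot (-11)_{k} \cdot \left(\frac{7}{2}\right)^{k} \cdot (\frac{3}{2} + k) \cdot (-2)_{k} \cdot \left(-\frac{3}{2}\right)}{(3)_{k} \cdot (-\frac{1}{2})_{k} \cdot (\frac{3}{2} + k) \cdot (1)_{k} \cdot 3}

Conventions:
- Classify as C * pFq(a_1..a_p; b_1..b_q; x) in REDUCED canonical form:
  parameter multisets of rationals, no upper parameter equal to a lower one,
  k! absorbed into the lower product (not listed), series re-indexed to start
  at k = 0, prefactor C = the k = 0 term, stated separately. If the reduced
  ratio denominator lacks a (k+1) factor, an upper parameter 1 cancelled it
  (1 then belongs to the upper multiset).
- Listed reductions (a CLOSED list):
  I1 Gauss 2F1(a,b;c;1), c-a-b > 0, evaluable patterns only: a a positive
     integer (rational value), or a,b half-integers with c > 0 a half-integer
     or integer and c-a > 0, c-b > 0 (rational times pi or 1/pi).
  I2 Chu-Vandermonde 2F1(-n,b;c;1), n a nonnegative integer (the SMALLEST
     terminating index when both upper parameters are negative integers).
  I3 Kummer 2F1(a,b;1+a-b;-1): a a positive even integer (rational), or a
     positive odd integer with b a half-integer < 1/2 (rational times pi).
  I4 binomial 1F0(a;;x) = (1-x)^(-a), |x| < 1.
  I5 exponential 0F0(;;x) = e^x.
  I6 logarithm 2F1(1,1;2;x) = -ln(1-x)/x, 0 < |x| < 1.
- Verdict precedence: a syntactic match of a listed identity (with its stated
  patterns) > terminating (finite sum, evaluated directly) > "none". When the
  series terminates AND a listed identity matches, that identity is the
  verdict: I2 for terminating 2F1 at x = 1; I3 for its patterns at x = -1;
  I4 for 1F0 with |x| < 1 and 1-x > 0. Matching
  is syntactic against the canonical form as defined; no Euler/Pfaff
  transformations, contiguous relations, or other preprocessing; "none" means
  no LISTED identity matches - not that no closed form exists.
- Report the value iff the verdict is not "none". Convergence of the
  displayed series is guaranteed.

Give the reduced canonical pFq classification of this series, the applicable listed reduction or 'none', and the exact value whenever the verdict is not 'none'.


First insight: x = \frac{7}{2} and (1)_k (C = -1/2, x = 7/2) is k! itself.
Term ratio: r(k) = \frac{7}{2} * (k-11) (k-2) (k-2) / [(k-\frac{1}{2}) (k+3) (k+1)] - rational in k. x = \frac{7}{2}; t_0 = -\frac{1}{2}; negate the roots.

This is -\frac{1}{2} * 3F2(-11, -2, -2; -\frac{1}{2}, 3; \frac{7}{2}) in reduced canonical form. Verdict: terminating - the sum ends at index 2 because -2 is a negative integer; exact evaluation follows. Value: \frac{1192}{3}.


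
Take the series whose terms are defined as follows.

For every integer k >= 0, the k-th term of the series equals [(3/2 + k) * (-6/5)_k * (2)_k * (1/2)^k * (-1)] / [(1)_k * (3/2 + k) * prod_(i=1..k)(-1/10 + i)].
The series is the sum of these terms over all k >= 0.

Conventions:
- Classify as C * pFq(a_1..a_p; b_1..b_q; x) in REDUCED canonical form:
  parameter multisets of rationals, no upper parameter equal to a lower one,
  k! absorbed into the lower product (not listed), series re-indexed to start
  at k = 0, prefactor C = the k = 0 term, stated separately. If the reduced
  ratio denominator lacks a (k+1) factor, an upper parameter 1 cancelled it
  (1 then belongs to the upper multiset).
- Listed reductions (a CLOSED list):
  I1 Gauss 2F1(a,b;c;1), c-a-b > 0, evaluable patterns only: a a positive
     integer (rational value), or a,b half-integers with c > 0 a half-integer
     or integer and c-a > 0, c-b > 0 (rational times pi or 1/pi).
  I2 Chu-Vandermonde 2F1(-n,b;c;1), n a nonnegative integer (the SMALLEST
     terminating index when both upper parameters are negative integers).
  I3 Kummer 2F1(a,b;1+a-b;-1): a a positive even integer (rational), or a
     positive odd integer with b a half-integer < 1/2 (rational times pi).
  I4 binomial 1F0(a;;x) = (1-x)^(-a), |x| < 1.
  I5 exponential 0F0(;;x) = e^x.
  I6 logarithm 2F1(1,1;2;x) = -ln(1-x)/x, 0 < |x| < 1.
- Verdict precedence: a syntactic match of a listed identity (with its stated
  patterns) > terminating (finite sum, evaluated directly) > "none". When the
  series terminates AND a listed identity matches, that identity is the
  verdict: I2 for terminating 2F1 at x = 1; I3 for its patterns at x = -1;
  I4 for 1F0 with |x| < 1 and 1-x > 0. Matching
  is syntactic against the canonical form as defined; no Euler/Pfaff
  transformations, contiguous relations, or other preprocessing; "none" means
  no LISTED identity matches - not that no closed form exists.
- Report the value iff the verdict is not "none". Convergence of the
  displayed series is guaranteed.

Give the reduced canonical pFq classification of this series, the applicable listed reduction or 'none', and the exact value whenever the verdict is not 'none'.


This is -1 * 2F1(-6/5, 2; 9/10; 1/2) in reduced canonical form. Verdict: none - this 2F1 at x = 1/2 matches no listed pattern, and upper {-6/5, 2} holds no stopper.

Structural cue: t_0 = -1 here, and the lower running product (C = -1) is a rising factorial.
Step ratio: r(k) = (1/2) * (k-6/5) (k+2) / [(k+9/10) (k+1)] ; factor over Q: parameters, x = (1/2), and C = -1.


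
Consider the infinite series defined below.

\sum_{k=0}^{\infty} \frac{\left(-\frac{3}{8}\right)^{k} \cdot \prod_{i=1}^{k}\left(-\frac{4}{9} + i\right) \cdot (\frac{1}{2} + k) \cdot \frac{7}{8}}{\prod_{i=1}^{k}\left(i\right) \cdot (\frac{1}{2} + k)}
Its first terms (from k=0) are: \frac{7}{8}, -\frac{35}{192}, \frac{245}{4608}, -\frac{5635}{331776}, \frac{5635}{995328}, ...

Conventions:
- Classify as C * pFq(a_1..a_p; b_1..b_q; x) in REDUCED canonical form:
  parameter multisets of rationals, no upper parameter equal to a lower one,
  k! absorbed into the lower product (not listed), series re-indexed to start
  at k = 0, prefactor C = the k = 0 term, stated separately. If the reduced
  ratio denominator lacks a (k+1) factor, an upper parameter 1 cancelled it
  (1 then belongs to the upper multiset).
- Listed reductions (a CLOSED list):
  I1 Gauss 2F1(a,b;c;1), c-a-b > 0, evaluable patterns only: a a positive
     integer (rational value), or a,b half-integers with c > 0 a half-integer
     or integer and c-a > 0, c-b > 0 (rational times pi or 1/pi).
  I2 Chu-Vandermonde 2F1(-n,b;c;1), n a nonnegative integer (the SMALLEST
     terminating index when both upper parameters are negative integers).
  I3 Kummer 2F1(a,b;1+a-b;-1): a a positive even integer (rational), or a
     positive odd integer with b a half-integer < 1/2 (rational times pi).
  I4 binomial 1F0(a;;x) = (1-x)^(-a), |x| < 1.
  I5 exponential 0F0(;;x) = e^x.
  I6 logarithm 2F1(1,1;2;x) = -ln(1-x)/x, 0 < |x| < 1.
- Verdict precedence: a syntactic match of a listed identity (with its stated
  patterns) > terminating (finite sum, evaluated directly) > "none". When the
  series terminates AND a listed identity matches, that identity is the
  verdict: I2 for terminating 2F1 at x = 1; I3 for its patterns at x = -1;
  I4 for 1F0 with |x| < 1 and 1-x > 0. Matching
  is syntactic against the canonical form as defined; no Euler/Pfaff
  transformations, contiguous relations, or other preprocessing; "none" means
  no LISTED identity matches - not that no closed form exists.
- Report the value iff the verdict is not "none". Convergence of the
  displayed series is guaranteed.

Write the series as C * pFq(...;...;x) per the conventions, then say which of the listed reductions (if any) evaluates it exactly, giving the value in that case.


Prefactor \frac{7}{8}, argument -\frac{3}{8}: 1F0 with upper {\frac{5}{9}} over lower {-}. Verdict: the I4 binomial reduction applies (the 1F0 binomial series: exponent -5/9, x = -\frac{3}{8}). Value: \frac{7}{8} \cdot \left(\frac{11}{8}\right)^{-\frac{5}{9}}.

The tell: t_0 being \frac{7}{8}, the product of the first k integers (prefactor 7/8) is k!.
Ratio: r(k) = -\frac{3}{8} * (k+\frac{5}{9}) / [(k+1)] - rational in k, leading ratio -\frac{3}{8}; with t_0 = \frac{7}{8}, classification follows.


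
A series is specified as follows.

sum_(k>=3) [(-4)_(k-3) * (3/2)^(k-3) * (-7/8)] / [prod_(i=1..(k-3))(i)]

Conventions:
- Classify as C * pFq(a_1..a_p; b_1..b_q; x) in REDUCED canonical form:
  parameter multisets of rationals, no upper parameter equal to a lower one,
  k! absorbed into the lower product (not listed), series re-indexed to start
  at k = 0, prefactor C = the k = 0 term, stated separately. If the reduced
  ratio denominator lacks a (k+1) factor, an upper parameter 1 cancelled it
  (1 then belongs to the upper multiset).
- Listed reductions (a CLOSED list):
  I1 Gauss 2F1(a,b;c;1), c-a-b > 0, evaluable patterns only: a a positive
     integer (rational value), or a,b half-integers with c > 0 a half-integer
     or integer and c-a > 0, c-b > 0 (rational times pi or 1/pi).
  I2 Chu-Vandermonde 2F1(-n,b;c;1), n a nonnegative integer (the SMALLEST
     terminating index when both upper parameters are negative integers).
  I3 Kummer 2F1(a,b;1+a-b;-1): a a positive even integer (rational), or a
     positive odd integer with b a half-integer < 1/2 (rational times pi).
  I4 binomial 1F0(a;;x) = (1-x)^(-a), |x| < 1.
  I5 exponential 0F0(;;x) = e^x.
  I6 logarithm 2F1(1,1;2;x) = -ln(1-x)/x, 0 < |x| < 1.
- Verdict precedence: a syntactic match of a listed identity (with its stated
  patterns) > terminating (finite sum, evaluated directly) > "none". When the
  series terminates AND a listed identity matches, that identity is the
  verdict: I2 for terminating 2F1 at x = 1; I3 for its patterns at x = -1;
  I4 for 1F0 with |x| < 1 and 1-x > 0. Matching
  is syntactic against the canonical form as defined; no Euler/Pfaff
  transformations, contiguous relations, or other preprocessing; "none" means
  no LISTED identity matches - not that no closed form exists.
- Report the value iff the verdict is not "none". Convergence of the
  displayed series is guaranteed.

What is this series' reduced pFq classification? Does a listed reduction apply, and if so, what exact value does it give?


Prefactor -7/8, argument 3/2: 1F0 with upper {-4} over lower {-}. Verdict: terminating at k = 4: the factor (-4)_k kills every later term; summing the 5 survivors is exact. Its exact value is -7/128.

Key step: with t_0 = -7/8, the product of the first k integers (prefactor -7/8) is k!.
Adjacent-term ratio: r(k) = (3/2) * (k-4) / [(k+1)] - poly over poly, x = (3/2) from leading terms; C = -7/8 at k = 0.


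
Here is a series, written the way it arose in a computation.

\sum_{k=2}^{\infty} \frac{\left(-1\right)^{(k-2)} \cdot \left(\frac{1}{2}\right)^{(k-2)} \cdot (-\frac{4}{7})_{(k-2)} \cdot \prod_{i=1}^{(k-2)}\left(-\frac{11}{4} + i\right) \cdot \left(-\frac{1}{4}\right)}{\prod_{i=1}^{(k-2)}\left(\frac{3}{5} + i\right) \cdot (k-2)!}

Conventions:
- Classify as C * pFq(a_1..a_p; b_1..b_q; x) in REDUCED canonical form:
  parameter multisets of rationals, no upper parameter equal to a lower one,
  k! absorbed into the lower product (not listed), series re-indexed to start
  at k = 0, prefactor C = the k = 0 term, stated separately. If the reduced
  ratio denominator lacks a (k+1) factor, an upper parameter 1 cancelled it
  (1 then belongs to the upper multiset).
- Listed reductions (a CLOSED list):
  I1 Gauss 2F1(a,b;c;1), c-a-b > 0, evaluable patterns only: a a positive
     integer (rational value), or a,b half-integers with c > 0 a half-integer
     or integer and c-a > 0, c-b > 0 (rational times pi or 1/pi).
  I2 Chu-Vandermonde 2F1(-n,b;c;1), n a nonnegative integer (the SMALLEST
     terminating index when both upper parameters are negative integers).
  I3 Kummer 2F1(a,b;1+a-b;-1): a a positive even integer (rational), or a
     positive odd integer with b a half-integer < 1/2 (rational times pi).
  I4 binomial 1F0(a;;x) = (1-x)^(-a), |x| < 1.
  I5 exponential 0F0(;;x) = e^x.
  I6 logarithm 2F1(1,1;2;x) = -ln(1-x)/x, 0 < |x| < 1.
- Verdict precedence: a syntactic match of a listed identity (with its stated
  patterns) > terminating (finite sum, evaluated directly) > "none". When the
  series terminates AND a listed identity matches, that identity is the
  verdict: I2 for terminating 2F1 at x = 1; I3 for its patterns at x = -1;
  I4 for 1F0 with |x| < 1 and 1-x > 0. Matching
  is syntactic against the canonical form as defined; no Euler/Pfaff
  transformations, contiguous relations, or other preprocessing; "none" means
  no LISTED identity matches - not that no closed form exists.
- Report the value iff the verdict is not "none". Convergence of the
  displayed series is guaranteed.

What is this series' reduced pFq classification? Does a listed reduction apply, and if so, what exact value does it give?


Key observation: t_0 = -\frac{1}{4} here, and the lower running product (prefactor -1/4) is a rising factorial.
Ratio: r(k) = -\frac{1}{2} * (k-\frac{7}{4}) (k-\frac{4}{7}) / [(k+\frac{8}{5}) (k+1)] ; factor over Q: parameters, x = -\frac{1}{2}, and C = -\frac{1}{4}.

Canonical form: C = -\frac{1}{4} times 2F1 with upper {-\frac{7}{4}, -\frac{4}{7}}, lower {\frac{8}{5}}, x = -\frac{1}{2}. Verdict: no listed reduction: x = -\frac{1}{2} and upper {-\frac{7}{4}, -\frac{4}{7}} fail every I1-I6 pattern.


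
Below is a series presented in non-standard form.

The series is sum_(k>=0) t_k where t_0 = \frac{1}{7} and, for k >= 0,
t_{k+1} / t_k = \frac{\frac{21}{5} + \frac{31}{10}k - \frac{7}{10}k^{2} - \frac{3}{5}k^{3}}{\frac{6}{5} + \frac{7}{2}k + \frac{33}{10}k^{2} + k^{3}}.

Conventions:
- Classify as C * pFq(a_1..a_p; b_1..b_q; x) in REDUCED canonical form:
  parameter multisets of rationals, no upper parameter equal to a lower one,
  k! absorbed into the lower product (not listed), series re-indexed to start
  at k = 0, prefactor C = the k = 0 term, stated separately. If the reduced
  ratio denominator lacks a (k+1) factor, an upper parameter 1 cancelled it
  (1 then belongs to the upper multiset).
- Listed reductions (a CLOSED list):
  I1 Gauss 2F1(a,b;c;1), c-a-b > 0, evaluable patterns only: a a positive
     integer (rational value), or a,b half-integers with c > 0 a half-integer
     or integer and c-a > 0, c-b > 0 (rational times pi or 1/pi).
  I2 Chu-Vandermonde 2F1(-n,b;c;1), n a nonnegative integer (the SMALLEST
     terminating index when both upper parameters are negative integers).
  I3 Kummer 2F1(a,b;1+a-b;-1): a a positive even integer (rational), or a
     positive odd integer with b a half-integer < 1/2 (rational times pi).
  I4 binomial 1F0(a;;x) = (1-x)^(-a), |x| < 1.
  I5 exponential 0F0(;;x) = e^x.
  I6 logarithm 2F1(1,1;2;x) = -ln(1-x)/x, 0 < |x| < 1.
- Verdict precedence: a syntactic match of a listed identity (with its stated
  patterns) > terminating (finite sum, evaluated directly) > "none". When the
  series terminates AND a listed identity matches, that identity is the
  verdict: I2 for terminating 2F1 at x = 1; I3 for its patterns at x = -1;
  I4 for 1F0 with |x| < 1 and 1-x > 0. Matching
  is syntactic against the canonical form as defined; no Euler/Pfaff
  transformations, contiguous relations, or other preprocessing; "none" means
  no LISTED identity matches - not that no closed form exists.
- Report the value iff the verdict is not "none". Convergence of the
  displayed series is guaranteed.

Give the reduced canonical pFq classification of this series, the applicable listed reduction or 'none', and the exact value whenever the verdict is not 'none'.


With C = \frac{1}{7}: the canonical form is 2F1(-\frac{7}{3}, 2; \frac{4}{5}; -\frac{3}{5}). Verdict: none. A 2F1 with upper {-\frac{7}{3}, 2} fits none of I1-I6 at x = -\frac{3}{5}; the sum runs forever.

Key step: from the first term \frac{1}{7}: factor the ratio over Q (prefactor 1/7): negated roots = parameters.
Step ratio: r(k) = -\frac{3}{5} * (k-\frac{7}{3}) (k+2) / [(k+\frac{4}{5}) (k+1)] - rational in k, leading ratio -\frac{3}{5}; with t_0 = \frac{1}{7}, classification follows.


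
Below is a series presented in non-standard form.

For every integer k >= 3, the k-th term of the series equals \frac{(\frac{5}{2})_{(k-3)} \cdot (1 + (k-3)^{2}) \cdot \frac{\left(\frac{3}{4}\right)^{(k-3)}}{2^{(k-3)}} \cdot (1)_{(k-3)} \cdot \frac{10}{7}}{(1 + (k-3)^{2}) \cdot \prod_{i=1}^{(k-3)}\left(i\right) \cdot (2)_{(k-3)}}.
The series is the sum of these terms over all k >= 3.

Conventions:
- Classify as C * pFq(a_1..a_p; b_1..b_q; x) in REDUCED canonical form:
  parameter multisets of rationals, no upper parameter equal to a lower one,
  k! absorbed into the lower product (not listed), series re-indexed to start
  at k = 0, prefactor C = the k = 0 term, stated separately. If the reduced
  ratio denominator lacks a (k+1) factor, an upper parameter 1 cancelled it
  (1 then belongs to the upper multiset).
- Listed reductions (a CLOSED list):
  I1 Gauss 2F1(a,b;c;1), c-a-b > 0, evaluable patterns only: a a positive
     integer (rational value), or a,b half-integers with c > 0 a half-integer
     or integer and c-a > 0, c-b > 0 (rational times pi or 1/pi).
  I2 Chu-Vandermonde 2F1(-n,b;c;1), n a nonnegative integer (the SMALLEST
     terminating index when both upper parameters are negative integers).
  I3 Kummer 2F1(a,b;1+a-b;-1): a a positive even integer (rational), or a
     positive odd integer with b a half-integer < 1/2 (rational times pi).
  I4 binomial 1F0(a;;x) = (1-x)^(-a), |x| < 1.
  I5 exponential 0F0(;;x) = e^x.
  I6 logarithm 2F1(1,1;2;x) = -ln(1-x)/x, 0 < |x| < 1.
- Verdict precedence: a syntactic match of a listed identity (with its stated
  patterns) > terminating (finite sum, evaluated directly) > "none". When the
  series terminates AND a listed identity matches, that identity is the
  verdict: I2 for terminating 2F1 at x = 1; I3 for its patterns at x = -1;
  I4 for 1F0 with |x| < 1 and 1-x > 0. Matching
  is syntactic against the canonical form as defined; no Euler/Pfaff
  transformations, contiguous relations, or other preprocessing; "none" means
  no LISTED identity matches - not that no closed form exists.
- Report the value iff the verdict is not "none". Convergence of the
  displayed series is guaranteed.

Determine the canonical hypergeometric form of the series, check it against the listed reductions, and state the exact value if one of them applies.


Reduced: x = \frac{3}{8}, 2F1, upper = {1, \frac{5}{2}}, lower = {2}, C = \frac{10}{7}. Verdict: none here - no I1-I6 shape fits x = \frac{3}{8} with lower {2}.

First insight: x = \frac{3}{8} and the product of the first k integers (prefactor 10/7) is k!.
Step ratio: r(k) = \frac{3}{8} * (k+1) (k+\frac{5}{2}) / [(k+2) (k+1)] - rational in k, leading ratio \frac{3}{8}; with t_0 = \frac{10}{7}, classification follows.


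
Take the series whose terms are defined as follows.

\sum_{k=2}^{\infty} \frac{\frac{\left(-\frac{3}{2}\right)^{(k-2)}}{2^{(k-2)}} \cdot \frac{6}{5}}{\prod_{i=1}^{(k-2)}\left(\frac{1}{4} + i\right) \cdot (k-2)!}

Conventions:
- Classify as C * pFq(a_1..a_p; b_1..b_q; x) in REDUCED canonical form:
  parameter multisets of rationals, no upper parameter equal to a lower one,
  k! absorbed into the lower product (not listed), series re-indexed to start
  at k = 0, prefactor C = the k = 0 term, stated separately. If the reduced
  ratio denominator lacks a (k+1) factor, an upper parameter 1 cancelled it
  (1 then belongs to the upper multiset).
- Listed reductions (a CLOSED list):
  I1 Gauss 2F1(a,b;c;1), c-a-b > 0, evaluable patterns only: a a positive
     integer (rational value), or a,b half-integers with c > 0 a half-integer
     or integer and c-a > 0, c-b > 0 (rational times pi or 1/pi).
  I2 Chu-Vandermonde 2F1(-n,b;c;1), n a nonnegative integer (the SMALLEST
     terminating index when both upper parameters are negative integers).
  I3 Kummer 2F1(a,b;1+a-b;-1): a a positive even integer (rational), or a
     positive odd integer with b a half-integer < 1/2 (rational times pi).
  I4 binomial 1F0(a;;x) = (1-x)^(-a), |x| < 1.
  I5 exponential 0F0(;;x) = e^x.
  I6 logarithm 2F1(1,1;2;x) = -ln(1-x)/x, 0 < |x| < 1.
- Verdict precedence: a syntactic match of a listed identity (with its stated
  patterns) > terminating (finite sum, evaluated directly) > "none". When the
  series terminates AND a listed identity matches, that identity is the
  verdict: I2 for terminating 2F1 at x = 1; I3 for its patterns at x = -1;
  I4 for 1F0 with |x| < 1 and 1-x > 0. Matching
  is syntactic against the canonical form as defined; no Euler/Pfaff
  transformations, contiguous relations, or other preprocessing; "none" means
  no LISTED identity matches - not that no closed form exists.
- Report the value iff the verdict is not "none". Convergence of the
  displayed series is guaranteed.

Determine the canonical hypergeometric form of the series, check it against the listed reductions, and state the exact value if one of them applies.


At argument -\frac{3}{4}: a 0F1 with upper {-}, lower {\frac{5}{4}}, scaled by C = \frac{6}{5}. Verdict: no listed reduction: x = -\frac{3}{4} and upper {-} fail every I1-I6 pattern.

Key observation: x = -\frac{3}{4} and the lower running product (C = 6/5) is a rising factorial.
Ratio: r(k) = -\frac{3}{4} * 1 / [(k+\frac{5}{4}) (k+1)] - rational; roots negated = parameters, x = -\frac{3}{4}, C = \frac{6}{5}.
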